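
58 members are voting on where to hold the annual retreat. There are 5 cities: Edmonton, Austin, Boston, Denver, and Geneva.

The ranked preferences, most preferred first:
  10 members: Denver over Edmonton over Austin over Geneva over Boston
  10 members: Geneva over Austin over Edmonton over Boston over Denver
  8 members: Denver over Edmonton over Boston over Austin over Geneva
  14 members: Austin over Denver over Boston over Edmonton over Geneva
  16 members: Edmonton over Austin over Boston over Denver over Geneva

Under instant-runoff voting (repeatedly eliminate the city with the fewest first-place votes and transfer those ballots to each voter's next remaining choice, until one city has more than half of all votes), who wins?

Austin

Round 1: Edmonton 16, Austin 14, Boston 0, Denver 18, Geneva 10. Boston eliminated.
Round 2: Edmonton 16, Austin 14, Denver 18, Geneva 10. Geneva eliminated.
Round 3: Edmonton 16, Austin 24, Denver 18. Edmonton eliminated.
Round 4: Austin 40, Denver 18. Austin has a majority (≥30).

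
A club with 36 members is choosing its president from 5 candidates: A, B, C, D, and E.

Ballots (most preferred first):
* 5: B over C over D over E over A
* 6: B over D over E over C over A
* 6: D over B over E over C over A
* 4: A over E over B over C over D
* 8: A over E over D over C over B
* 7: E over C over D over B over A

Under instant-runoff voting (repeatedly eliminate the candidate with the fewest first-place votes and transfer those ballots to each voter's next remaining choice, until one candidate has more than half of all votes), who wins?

Round 1: A 12, B 11, C 0, D 6, E 7. C eliminated.
Round 2: A 12, B 11, D 6, E 7. D eliminated.
Round 3: A 12, B 17, E 7. E eliminated.
Round 4: A 12, B 24. B has a majority (≥19).

B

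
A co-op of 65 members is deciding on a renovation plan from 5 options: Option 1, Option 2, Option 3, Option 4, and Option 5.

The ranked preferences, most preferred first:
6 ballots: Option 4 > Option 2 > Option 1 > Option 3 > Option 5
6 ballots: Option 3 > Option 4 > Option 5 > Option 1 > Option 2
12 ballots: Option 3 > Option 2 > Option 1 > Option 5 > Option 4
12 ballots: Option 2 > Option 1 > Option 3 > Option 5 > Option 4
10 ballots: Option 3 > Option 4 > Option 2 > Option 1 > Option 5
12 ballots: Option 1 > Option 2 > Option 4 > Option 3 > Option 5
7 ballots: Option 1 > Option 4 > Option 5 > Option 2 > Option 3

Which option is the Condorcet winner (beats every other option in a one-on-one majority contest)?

Option 2

Option 2 vs Option 1: 40–25
Option 2 vs Option 3: 37–28
Option 2 vs Option 4: 36–29
Option 2 vs Option 5: 52–13
Option 2 beats every other option.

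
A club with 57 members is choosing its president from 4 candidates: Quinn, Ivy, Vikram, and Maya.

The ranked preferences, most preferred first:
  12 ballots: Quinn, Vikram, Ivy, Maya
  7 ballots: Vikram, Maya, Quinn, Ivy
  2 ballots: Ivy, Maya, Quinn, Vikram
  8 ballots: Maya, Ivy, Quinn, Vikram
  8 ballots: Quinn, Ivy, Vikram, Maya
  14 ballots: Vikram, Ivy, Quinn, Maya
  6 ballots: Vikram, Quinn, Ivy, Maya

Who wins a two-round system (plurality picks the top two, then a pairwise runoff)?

Round 1 first-place votes: Quinn 20, Ivy 2, Vikram 27, Maya 8. Vikram and Quinn advance.
Runoff: Vikram is ranked above Quinn on 27 ballots, Quinn above Vikram on 30.

Quinn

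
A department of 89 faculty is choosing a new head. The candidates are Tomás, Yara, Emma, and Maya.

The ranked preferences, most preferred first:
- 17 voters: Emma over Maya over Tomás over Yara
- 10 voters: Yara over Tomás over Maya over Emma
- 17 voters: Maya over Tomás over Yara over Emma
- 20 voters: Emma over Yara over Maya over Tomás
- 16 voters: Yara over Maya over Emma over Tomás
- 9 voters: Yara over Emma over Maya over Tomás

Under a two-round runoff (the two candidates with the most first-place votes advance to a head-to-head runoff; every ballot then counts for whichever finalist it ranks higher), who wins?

Round 1 first-place votes: Tomás 0, Yara 35, Emma 37, Maya 17. Emma and Yara advance.
Runoff: Emma is ranked above Yara on 37 ballots, Yara above Emma on 52.

Yara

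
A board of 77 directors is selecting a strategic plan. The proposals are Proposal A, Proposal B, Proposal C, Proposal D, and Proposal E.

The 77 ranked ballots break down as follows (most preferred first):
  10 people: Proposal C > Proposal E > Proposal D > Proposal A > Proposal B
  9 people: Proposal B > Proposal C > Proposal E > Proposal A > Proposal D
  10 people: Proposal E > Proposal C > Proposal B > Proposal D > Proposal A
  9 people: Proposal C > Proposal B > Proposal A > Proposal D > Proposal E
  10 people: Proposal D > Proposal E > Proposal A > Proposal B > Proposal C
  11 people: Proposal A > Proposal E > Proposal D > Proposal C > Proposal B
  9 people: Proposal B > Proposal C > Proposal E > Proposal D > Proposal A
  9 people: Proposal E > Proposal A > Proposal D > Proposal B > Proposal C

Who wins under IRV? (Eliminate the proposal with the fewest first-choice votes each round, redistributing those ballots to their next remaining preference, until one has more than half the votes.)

Round 1: Proposal A 11, Proposal B 18, Proposal C 19, Proposal D 10, Proposal E 19. Proposal D eliminated.
Round 2: Proposal A 11, Proposal B 18, Proposal C 19, Proposal E 29. Proposal A eliminated.
Round 3: Proposal B 18, Proposal C 19, Proposal E 40. Proposal E has a majority (≥39).

Proposal E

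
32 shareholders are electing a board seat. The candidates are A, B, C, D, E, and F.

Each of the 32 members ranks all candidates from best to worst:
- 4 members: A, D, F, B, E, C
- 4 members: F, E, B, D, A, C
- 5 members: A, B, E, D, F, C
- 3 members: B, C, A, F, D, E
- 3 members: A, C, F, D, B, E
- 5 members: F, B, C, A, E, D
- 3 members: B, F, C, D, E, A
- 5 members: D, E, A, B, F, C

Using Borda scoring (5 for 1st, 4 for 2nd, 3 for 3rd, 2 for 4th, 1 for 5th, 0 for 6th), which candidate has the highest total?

A: 4×5 + 4×1 + 5×5 + 3×3 + 3×5 + 5×2 + 3×0 + 5×3 = 98
B: 4×2 + 4×3 + 5×4 + 3×5 + 3×1 + 5×4 + 3×5 + 5×2 = 103
C: 4×0 + 4×0 + 5×0 + 3×4 + 3×4 + 5×3 + 3×3 + 5×0 = 48
D: 4×4 + 4×2 + 5×2 + 3×1 + 3×2 + 5×0 + 3×2 + 5×5 = 74
E: 4×1 + 4×4 + 5×3 + 3×0 + 3×0 + 5×1 + 3×1 + 5×4 = 63
F: 4×3 + 4×5 + 5×1 + 3×2 + 3×3 + 5×5 + 3×4 + 5×1 = 94

B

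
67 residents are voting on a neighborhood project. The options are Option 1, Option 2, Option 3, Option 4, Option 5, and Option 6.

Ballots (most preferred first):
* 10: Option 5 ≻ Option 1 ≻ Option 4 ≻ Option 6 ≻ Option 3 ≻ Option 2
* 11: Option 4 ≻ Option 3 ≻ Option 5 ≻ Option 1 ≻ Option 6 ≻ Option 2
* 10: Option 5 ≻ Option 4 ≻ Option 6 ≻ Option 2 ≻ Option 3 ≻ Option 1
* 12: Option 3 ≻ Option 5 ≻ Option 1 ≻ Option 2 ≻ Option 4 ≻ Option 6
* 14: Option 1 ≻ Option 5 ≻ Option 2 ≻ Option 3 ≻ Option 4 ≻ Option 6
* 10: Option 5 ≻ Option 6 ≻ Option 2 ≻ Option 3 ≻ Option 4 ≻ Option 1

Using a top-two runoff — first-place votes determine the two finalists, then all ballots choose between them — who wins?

Round 1 first-place votes: Option 1 14, Option 2 0, Option 3 12, Option 4 11, Option 5 30, Option 6 0. Option 5 and Option 1 advance.
Runoff: Option 5 is ranked above Option 1 on 53 ballots, Option 1 above Option 5 on 14.

Option 5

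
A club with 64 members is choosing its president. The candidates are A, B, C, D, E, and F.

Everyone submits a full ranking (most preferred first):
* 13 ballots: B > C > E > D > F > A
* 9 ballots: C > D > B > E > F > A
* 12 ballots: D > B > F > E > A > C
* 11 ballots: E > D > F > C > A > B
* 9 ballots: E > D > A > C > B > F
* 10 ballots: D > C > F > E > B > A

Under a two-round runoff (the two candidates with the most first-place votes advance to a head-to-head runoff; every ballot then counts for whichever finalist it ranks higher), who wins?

E

Round 1 first-place votes: A 0, B 13, C 9, D 22, E 20, F 0. D and E advance.
Runoff: D is ranked above E on 31 ballots, E above D on 33.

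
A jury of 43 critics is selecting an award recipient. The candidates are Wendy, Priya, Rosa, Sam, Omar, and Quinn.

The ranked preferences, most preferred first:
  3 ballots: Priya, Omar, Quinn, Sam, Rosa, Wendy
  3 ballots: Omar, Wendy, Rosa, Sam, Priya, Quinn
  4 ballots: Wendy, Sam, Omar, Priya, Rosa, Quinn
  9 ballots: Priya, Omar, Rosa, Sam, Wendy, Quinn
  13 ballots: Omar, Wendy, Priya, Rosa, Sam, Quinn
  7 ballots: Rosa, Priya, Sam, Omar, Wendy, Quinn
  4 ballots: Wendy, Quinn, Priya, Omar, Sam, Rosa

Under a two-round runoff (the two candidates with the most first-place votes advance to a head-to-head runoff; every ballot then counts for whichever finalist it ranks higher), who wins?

Priya

Round 1 first-place votes: Wendy 8, Priya 12, Rosa 7, Sam 0, Omar 16, Quinn 0. Omar and Priya advance.
Runoff: Omar is ranked above Priya on 20 ballots, Priya above Omar on 23.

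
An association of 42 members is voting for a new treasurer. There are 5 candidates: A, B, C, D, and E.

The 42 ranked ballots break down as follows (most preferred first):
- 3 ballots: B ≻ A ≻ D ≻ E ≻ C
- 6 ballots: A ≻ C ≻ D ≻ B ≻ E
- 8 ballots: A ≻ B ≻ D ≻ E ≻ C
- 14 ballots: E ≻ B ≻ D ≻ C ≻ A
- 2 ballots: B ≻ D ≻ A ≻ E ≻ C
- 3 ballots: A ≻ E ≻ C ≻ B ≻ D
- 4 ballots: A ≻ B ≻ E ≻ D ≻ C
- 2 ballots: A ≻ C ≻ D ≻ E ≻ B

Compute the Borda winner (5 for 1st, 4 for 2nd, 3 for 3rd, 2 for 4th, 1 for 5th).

B

A: 3×4 + 6×5 + 8×5 + 14×1 + 2×3 + 3×5 + 4×5 + 2×5 = 147
B: 3×5 + 6×2 + 8×4 + 14×4 + 2×5 + 3×2 + 4×4 + 2×1 = 149
C: 3×1 + 6×4 + 8×1 + 14×2 + 2×1 + 3×3 + 4×1 + 2×4 = 86
D: 3×3 + 6×3 + 8×3 + 14×3 + 2×4 + 3×1 + 4×2 + 2×3 = 118
E: 3×2 + 6×1 + 8×2 + 14×5 + 2×2 + 3×4 + 4×3 + 2×2 = 130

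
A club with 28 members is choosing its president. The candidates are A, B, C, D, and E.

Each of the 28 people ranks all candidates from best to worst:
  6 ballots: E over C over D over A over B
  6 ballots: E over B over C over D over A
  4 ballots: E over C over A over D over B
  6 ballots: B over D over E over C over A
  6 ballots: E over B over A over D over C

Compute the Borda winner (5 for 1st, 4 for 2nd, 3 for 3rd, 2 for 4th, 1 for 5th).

A: 6×2 + 6×1 + 4×3 + 6×1 + 6×3 = 54
B: 6×1 + 6×4 + 4×1 + 6×5 + 6×4 = 88
C: 6×4 + 6×3 + 4×4 + 6×2 + 6×1 = 76
D: 6×3 + 6×2 + 4×2 + 6×4 + 6×2 = 74
E: 6×5 + 6×5 + 4×5 + 6×3 + 6×5 = 128

E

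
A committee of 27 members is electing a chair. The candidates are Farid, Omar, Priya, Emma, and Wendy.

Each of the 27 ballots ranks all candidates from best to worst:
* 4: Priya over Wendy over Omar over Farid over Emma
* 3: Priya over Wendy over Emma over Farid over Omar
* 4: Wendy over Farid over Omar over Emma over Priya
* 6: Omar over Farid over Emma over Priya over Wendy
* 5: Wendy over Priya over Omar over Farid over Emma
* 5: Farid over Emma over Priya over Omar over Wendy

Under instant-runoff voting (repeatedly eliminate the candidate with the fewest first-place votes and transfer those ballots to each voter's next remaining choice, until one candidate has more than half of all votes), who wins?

Round 1: Farid 5, Omar 6, Priya 7, Emma 0, Wendy 9. Emma eliminated.
Round 2: Farid 5, Omar 6, Priya 7, Wendy 9. Farid eliminated.
Round 3: Omar 6, Priya 12, Wendy 9. Omar eliminated.
Round 4: Priya 18, Wendy 9. Priya has a majority (≥14).

Priya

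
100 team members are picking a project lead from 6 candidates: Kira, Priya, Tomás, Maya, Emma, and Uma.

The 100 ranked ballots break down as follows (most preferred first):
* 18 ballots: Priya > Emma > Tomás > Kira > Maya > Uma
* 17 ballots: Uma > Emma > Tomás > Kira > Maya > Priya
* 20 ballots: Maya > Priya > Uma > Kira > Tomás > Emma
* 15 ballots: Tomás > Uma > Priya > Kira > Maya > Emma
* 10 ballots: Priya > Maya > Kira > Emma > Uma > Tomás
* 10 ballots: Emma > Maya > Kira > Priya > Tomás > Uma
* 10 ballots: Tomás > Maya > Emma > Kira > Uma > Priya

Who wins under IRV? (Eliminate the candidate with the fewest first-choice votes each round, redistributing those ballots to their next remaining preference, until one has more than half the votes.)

Round 1: Kira 0, Priya 28, Tomás 25, Maya 20, Emma 10, Uma 17. Kira eliminated.
Round 2: Priya 28, Tomás 25, Maya 20, Emma 10, Uma 17. Emma eliminated.
Round 3: Priya 28, Tomás 25, Maya 30, Uma 17. Uma eliminated.
Round 4: Priya 28, Tomás 42, Maya 30. Priya eliminated.
Round 5: Tomás 60, Maya 40. Tomás has a majority (≥51).

Tomás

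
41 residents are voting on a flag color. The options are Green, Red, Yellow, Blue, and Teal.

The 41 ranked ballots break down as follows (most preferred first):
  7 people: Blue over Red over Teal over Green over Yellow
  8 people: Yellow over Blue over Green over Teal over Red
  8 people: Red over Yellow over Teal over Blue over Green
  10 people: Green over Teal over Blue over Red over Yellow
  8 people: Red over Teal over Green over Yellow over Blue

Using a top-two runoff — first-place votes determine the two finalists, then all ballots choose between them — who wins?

Round 1 first-place votes: Green 10, Red 16, Yellow 8, Blue 7, Teal 0. Red and Green advance.
Runoff: Red is ranked above Green on 23 ballots, Green above Red on 18.

Red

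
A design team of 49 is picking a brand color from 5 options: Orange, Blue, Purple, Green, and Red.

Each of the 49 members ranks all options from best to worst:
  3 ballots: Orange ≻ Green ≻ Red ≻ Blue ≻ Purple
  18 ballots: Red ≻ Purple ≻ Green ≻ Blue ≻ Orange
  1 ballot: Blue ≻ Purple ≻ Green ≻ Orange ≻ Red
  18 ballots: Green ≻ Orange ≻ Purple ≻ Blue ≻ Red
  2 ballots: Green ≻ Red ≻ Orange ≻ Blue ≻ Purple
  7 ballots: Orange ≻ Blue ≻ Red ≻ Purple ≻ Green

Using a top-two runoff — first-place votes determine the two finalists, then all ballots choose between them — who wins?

Round 1 first-place votes: Orange 10, Blue 1, Purple 0, Green 20, Red 18. Green and Red advance.
Runoff: Green is ranked above Red on 24 ballots, Red above Green on 25.

Red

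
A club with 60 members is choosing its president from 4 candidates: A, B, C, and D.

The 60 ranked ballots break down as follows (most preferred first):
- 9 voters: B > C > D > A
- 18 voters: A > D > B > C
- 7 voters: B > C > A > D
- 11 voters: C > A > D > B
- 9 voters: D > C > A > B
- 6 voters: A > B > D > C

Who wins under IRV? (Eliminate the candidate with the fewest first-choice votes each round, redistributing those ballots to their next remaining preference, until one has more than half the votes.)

Round 1: A 24, B 16, C 11, D 9. D eliminated.
Round 2: A 24, B 16, C 20. B eliminated.
Round 3: A 24, C 36. C has a majority (≥31).

C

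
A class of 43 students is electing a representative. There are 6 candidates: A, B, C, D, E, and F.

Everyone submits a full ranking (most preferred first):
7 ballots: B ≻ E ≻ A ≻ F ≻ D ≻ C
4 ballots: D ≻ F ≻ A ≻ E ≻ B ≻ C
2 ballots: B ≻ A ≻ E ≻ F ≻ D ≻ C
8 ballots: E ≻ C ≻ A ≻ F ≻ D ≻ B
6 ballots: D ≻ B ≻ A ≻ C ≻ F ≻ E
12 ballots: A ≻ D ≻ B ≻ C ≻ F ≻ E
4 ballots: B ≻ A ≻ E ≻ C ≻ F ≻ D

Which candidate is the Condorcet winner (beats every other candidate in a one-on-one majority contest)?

A vs B: 24–19
A vs C: 35–8
A vs D: 33–10
A vs E: 28–15
A vs F: 39–4
A beats every other candidate.

A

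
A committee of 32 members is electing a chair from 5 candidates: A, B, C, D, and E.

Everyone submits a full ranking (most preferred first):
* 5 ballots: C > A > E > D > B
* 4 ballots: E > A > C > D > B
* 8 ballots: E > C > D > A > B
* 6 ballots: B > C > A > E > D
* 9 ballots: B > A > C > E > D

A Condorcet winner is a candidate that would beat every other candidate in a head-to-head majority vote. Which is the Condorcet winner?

C vs A: 19–13
C vs B: 17–15
C vs D: 32–0
C vs E: 20–12
C beats every other candidate.

C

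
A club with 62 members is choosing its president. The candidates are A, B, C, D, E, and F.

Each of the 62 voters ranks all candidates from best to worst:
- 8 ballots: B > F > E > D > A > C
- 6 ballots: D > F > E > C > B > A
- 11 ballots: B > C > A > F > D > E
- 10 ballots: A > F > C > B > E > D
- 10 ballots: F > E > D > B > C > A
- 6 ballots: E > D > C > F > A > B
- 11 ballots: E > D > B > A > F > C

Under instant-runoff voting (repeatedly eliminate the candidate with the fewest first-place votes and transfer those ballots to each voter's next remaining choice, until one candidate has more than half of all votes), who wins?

F

Round 1: A 10, B 19, C 0, D 6, E 17, F 10. C eliminated.
Round 2: A 10, B 19, D 6, E 17, F 10. D eliminated.
Round 3: A 10, B 19, E 17, F 16. A eliminated.
Round 4: B 19, E 17, F 26. E eliminated.
Round 5: B 30, F 32. F has a majority (≥32).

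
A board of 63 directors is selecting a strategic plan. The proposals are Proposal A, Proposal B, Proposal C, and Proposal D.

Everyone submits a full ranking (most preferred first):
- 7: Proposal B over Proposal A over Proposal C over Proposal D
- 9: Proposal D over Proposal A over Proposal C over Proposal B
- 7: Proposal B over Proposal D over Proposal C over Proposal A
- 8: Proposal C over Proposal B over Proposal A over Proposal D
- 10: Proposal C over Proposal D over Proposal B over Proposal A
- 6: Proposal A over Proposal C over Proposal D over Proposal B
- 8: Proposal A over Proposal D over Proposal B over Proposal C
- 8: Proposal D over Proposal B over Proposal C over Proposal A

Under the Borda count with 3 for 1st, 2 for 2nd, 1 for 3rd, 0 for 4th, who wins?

Proposal A: 7×2 + 9×2 + 7×0 + 8×1 + 10×0 + 6×3 + 8×3 + 8×0 = 82
Proposal B: 7×3 + 9×0 + 7×3 + 8×2 + 10×1 + 6×0 + 8×1 + 8×2 = 92
Proposal C: 7×1 + 9×1 + 7×1 + 8×3 + 10×3 + 6×2 + 8×0 + 8×1 = 97
Proposal D: 7×0 + 9×3 + 7×2 + 8×0 + 10×2 + 6×1 + 8×2 + 8×3 = 107

Proposal D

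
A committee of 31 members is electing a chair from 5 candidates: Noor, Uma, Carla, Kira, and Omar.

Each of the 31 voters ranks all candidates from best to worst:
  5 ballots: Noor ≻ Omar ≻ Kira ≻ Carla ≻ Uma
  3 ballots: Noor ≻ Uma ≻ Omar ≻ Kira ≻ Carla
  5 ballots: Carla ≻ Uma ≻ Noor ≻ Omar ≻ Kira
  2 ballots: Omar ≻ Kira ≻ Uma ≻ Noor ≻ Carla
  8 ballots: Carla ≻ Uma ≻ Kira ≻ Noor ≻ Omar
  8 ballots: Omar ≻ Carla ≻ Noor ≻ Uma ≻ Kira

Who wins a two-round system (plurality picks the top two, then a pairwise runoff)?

Round 1 first-place votes: Noor 8, Uma 0, Carla 13, Kira 0, Omar 10. Carla and Omar advance.
Runoff: Carla is ranked above Omar on 13 ballots, Omar above Carla on 18.

Omar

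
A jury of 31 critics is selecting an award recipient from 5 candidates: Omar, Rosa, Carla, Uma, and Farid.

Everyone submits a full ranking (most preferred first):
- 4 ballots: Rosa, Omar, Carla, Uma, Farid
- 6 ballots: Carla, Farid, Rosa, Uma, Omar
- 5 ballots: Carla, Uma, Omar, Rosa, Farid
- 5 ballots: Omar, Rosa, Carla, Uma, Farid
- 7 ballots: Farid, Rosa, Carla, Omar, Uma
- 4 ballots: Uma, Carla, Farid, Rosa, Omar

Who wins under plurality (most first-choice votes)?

Carla

First-place votes: Omar 5, Rosa 4, Carla 11, Uma 4, Farid 7.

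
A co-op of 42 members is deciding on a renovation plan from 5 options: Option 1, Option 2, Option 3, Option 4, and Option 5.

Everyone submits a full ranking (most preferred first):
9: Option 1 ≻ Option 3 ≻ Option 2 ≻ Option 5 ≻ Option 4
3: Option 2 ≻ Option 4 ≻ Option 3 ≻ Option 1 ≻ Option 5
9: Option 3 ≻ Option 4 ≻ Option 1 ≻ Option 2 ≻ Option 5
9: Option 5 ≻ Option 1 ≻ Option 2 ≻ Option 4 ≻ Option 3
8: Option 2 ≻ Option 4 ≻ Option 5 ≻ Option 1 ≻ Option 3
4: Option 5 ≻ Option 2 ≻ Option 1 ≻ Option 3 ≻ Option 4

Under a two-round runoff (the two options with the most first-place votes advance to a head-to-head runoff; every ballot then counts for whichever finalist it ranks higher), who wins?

Option 2

Round 1 first-place votes: Option 1 9, Option 2 11, Option 3 9, Option 4 0, Option 5 13. Option 5 and Option 2 advance.
Runoff: Option 5 is ranked above Option 2 on 13 ballots, Option 2 above Option 5 on 29.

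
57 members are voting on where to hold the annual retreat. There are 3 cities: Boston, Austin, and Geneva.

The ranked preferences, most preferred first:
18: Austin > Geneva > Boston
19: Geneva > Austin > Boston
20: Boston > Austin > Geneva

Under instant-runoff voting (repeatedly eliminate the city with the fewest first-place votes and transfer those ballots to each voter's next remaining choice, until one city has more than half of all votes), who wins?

Geneva

Round 1: Boston 20, Austin 18, Geneva 19. Austin eliminated.
Round 2: Boston 20, Geneva 37. Geneva has a majority (≥29).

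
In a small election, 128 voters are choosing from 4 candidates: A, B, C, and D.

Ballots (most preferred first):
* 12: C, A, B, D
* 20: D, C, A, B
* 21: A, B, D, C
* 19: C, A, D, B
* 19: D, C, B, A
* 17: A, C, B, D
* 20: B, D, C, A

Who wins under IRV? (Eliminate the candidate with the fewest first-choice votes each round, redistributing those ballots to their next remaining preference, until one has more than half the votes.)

A

Round 1: A 38, B 20, C 31, D 39. B eliminated.
Round 2: A 38, C 31, D 59. C eliminated.
Round 3: A 69, D 59. A has a majority (≥65).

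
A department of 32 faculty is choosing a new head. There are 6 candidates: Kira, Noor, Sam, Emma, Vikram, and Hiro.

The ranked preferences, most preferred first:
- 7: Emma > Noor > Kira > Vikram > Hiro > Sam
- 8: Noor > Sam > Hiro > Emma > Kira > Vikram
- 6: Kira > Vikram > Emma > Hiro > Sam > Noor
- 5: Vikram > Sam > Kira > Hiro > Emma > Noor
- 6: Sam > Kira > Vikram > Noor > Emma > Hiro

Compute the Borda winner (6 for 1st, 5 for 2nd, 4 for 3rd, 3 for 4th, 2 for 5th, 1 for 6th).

Kira: 7×4 + 8×2 + 6×6 + 5×4 + 6×5 = 130
Noor: 7×5 + 8×6 + 6×1 + 5×1 + 6×3 = 112
Sam: 7×1 + 8×5 + 6×2 + 5×5 + 6×6 = 120
Emma: 7×6 + 8×3 + 6×4 + 5×2 + 6×2 = 112
Vikram: 7×3 + 8×1 + 6×5 + 5×6 + 6×4 = 113
Hiro: 7×2 + 8×4 + 6×3 + 5×3 + 6×1 = 85

Kira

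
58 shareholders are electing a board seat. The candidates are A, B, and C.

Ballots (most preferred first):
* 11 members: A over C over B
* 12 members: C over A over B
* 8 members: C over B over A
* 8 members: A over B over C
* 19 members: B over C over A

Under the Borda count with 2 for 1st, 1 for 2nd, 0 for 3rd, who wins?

C

A: 11×2 + 12×1 + 8×0 + 8×2 + 19×0 = 50
B: 11×0 + 12×0 + 8×1 + 8×1 + 19×2 = 54
C: 11×1 + 12×2 + 8×2 + 8×0 + 19×1 = 70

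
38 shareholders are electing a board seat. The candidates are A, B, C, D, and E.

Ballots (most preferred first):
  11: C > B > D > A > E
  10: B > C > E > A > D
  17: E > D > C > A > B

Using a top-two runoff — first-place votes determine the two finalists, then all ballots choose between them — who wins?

C

Round 1 first-place votes: A 0, B 10, C 11, D 0, E 17. E and C advance.
Runoff: E is ranked above C on 17 ballots, C above E on 21.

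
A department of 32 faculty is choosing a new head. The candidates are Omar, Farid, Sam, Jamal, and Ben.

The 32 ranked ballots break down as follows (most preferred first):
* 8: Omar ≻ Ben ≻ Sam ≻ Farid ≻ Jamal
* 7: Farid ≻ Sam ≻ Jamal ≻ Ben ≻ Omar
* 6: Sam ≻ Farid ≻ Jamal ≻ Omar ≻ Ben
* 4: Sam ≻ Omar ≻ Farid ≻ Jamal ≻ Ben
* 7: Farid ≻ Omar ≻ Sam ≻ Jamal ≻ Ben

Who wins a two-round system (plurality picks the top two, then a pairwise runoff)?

Round 1 first-place votes: Omar 8, Farid 14, Sam 10, Jamal 0, Ben 0. Farid and Sam advance.
Runoff: Farid is ranked above Sam on 14 ballots, Sam above Farid on 18.

Sam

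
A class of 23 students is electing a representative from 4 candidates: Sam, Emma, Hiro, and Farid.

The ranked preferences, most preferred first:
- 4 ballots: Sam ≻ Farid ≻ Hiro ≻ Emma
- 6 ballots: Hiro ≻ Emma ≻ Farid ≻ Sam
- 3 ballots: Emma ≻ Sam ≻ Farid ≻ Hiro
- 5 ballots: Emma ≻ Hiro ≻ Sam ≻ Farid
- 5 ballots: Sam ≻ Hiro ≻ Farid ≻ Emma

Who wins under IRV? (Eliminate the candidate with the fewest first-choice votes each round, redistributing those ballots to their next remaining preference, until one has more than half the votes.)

Round 1: Sam 9, Emma 8, Hiro 6, Farid 0. Farid eliminated.
Round 2: Sam 9, Emma 8, Hiro 6. Hiro eliminated.
Round 3: Sam 9, Emma 14. Emma has a majority (≥12).

Emma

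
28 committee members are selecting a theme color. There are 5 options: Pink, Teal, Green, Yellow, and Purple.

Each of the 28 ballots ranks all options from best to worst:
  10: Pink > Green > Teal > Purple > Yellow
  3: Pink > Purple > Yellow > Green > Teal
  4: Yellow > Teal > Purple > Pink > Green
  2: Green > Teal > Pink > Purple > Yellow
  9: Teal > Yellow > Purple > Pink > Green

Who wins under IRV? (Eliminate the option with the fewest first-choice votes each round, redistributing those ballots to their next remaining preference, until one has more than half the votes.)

Teal

Round 1: Pink 13, Teal 9, Green 2, Yellow 4, Purple 0. Purple eliminated.
Round 2: Pink 13, Teal 9, Green 2, Yellow 4. Green eliminated.
Round 3: Pink 13, Teal 11, Yellow 4. Yellow eliminated.
Round 4: Pink 13, Teal 15. Teal has a majority (≥15).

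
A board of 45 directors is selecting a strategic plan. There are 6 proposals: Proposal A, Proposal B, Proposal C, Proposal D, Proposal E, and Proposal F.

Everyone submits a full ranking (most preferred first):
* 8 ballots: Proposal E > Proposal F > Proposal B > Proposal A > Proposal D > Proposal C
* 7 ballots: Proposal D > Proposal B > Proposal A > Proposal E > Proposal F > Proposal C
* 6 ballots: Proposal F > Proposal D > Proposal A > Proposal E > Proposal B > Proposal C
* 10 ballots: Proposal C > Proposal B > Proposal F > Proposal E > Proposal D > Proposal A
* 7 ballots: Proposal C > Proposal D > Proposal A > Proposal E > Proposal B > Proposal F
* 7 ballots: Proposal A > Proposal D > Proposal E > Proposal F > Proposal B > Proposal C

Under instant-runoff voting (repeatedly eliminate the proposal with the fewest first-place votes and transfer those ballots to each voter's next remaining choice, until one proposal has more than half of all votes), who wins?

Round 1: Proposal A 7, Proposal B 0, Proposal C 17, Proposal D 7, Proposal E 8, Proposal F 6. Proposal B eliminated.
Round 2: Proposal A 7, Proposal C 17, Proposal D 7, Proposal E 8, Proposal F 6. Proposal F eliminated.
Round 3: Proposal A 7, Proposal C 17, Proposal D 13, Proposal E 8. Proposal A eliminated.
Round 4: Proposal C 17, Proposal D 20, Proposal E 8. Proposal E eliminated.
Round 5: Proposal C 17, Proposal D 28. Proposal D has a majority (≥23).

Proposal D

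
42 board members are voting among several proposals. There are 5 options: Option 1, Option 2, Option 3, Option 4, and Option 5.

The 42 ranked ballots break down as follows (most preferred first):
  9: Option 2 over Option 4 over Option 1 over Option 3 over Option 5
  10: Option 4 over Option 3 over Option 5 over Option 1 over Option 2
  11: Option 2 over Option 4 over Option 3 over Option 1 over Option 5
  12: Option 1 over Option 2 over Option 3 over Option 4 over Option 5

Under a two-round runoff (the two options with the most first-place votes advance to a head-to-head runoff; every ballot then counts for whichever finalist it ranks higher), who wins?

Option 1

Round 1 first-place votes: Option 1 12, Option 2 20, Option 3 0, Option 4 10, Option 5 0. Option 2 and Option 1 advance.
Runoff: Option 2 is ranked above Option 1 on 20 ballots, Option 1 above Option 2 on 22.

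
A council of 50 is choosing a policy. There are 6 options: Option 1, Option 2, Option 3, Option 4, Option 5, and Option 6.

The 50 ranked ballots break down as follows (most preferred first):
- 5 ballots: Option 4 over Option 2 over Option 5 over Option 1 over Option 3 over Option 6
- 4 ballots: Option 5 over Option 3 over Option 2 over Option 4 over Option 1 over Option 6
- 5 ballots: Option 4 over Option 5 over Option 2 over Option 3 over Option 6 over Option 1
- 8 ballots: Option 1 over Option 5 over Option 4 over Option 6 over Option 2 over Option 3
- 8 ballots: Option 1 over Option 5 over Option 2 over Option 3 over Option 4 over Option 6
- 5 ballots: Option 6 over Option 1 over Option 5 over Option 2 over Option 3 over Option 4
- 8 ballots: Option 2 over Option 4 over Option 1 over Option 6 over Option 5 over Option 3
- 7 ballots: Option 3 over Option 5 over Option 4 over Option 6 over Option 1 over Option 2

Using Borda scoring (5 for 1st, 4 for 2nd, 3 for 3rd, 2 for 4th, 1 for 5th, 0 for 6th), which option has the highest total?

Option 5

Option 1: 5×2 + 4×1 + 5×0 + 8×5 + 8×5 + 5×4 + 8×3 + 7×1 = 145
Option 2: 5×4 + 4×3 + 5×3 + 8×1 + 8×3 + 5×2 + 8×5 + 7×0 = 129
Option 3: 5×1 + 4×4 + 5×2 + 8×0 + 8×2 + 5×1 + 8×0 + 7×5 = 87
Option 4: 5×5 + 4×2 + 5×5 + 8×3 + 8×1 + 5×0 + 8×4 + 7×3 = 143
Option 5: 5×3 + 4×5 + 5×4 + 8×4 + 8×4 + 5×3 + 8×1 + 7×4 = 170
Option 6: 5×0 + 4×0 + 5×1 + 8×2 + 8×0 + 5×5 + 8×2 + 7×2 = 76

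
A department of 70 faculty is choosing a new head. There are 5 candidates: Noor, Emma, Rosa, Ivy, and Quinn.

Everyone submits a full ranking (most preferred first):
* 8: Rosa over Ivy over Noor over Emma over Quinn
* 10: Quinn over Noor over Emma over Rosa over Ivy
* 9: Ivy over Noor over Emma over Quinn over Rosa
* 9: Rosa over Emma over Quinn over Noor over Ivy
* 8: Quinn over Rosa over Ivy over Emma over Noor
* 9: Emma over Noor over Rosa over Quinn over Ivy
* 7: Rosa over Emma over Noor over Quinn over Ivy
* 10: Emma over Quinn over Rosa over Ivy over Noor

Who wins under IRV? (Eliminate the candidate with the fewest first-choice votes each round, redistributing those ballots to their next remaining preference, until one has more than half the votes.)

Round 1: Noor 0, Emma 19, Rosa 24, Ivy 9, Quinn 18. Noor eliminated.
Round 2: Emma 19, Rosa 24, Ivy 9, Quinn 18. Ivy eliminated.
Round 3: Emma 28, Rosa 24, Quinn 18. Quinn eliminated.
Round 4: Emma 38, Rosa 32. Emma has a majority (≥36).

Emma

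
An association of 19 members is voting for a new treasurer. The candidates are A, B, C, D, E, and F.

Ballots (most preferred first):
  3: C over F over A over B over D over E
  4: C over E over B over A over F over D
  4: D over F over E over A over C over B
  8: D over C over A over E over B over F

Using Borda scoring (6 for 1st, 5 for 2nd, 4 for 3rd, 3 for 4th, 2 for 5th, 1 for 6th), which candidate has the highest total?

A: 3×4 + 4×3 + 4×3 + 8×4 = 68
B: 3×3 + 4×4 + 4×1 + 8×2 = 45
C: 3×6 + 4×6 + 4×2 + 8×5 = 90
D: 3×2 + 4×1 + 4×6 + 8×6 = 82
E: 3×1 + 4×5 + 4×4 + 8×3 = 63
F: 3×5 + 4×2 + 4×5 + 8×1 = 51

C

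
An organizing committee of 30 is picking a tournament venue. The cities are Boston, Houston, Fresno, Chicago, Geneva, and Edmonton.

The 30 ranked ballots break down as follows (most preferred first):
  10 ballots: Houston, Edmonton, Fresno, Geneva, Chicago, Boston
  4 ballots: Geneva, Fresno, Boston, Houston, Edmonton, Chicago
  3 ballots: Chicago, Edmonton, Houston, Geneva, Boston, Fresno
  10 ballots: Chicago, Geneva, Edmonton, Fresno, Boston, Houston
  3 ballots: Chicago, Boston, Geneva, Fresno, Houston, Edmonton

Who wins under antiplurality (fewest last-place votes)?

Geneva

Last-place votes: Boston 10, Houston 10, Fresno 3, Chicago 4, Geneva 0, Edmonton 3.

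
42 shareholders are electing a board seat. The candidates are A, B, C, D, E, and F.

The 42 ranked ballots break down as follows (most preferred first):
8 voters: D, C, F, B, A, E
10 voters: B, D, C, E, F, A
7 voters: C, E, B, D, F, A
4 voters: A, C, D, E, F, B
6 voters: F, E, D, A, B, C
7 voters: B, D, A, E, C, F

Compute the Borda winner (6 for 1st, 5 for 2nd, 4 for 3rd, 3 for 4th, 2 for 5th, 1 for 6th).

D

A: 8×2 + 10×1 + 7×1 + 4×6 + 6×3 + 7×4 = 103
B: 8×3 + 10×6 + 7×4 + 4×1 + 6×2 + 7×6 = 170
C: 8×5 + 10×4 + 7×6 + 4×5 + 6×1 + 7×2 = 162
D: 8×6 + 10×5 + 7×3 + 4×4 + 6×4 + 7×5 = 194
E: 8×1 + 10×3 + 7×5 + 4×3 + 6×5 + 7×3 = 136
F: 8×4 + 10×2 + 7×2 + 4×2 + 6×6 + 7×1 = 117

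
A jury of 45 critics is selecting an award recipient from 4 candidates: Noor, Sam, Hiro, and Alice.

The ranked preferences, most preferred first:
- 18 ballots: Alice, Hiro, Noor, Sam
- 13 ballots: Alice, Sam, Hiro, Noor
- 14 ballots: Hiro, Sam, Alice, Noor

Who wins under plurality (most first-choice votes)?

First-place votes: Noor 0, Sam 0, Hiro 14, Alice 31.

Alice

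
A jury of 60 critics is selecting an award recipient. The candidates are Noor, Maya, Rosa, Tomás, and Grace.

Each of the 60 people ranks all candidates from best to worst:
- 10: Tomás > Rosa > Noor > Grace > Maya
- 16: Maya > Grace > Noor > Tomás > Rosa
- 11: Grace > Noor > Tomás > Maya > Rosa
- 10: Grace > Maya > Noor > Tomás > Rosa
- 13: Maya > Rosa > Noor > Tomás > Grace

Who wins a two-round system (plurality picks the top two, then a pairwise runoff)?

Grace

Round 1 first-place votes: Noor 0, Maya 29, Rosa 0, Tomás 10, Grace 21. Maya and Grace advance.
Runoff: Maya is ranked above Grace on 29 ballots, Grace above Maya on 31.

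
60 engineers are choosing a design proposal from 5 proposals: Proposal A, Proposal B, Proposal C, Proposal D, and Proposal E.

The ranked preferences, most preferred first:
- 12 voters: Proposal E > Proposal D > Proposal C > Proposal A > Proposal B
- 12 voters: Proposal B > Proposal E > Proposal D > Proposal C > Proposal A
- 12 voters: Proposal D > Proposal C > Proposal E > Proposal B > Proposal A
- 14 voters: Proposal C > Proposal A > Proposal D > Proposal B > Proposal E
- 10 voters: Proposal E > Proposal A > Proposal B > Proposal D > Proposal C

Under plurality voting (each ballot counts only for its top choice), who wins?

Proposal E

First-place votes: Proposal A 0, Proposal B 12, Proposal C 14, Proposal D 12, Proposal E 22.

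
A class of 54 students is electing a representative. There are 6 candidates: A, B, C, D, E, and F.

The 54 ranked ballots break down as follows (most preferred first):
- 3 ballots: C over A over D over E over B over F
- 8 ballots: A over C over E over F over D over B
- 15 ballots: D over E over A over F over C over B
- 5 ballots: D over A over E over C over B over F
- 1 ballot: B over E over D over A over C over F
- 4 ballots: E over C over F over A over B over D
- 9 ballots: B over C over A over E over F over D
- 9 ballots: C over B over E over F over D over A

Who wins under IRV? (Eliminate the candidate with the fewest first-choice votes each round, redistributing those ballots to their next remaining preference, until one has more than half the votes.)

C

Round 1: A 8, B 10, C 12, D 20, E 4, F 0. F eliminated.
Round 2: A 8, B 10, C 12, D 20, E 4. E eliminated.
Round 3: A 8, B 10, C 16, D 20. A eliminated.
Round 4: B 10, C 24, D 20. B eliminated.
Round 5: C 33, D 21. C has a majority (≥28).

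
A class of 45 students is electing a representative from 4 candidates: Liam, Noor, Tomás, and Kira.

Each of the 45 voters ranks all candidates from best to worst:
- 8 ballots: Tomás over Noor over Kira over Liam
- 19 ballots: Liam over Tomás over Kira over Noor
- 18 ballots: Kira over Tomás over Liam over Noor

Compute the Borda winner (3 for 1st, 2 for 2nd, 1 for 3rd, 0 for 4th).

Liam: 8×0 + 19×3 + 18×1 = 75
Noor: 8×2 + 19×0 + 18×0 = 16
Tomás: 8×3 + 19×2 + 18×2 = 98
Kira: 8×1 + 19×1 + 18×3 = 81

Tomás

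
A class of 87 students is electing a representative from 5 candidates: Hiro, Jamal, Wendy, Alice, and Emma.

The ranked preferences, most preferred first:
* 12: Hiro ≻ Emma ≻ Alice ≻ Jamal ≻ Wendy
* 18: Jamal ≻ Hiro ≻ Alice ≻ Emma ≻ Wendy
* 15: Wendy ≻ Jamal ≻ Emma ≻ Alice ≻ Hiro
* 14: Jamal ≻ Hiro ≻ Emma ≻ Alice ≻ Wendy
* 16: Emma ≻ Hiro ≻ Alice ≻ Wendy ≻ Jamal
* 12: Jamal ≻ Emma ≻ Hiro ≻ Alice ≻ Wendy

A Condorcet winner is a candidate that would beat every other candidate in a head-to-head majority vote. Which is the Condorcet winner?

Jamal vs Hiro: 59–28
Jamal vs Wendy: 56–31
Jamal vs Alice: 59–28
Jamal vs Emma: 59–28
Jamal beats every other candidate.

Jamal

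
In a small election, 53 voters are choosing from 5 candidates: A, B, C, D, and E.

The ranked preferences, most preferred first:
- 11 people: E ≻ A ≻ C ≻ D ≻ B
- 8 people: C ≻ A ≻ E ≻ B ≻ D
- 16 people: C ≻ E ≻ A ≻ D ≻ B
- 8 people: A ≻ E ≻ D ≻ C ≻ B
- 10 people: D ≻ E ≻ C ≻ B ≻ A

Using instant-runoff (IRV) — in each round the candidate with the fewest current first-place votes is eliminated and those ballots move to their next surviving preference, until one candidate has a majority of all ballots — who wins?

Round 1: A 8, B 0, C 24, D 10, E 11. B eliminated.
Round 2: A 8, C 24, D 10, E 11. A eliminated.
Round 3: C 24, D 10, E 19. D eliminated.
Round 4: C 24, E 29. E has a majority (≥27).

E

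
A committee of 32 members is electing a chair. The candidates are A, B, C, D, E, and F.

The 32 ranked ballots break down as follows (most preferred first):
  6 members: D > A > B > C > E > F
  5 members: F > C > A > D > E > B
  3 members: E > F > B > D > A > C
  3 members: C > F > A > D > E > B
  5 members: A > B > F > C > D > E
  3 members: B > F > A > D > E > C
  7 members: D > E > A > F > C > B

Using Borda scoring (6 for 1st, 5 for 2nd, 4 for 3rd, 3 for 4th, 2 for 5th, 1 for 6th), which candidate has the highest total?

A

A: 6×5 + 5×4 + 3×2 + 3×4 + 5×6 + 3×4 + 7×4 = 138
B: 6×4 + 5×1 + 3×4 + 3×1 + 5×5 + 3×6 + 7×1 = 94
C: 6×3 + 5×5 + 3×1 + 3×6 + 5×3 + 3×1 + 7×2 = 96
D: 6×6 + 5×3 + 3×3 + 3×3 + 5×2 + 3×3 + 7×6 = 130
E: 6×2 + 5×2 + 3×6 + 3×2 + 5×1 + 3×2 + 7×5 = 92
F: 6×1 + 5×6 + 3×5 + 3×5 + 5×4 + 3×5 + 7×3 = 122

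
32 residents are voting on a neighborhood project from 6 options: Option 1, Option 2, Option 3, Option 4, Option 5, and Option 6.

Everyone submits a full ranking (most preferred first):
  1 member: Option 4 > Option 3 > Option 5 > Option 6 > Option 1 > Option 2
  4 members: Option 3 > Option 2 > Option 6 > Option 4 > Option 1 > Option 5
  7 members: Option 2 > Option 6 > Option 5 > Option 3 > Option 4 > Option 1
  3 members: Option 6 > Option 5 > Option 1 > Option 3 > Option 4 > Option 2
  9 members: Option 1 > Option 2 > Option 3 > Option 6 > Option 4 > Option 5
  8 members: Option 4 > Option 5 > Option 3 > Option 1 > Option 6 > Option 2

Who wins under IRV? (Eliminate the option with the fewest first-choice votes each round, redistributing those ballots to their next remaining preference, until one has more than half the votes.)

Round 1: Option 1 9, Option 2 7, Option 3 4, Option 4 9, Option 5 0, Option 6 3. Option 5 eliminated.
Round 2: Option 1 9, Option 2 7, Option 3 4, Option 4 9, Option 6 3. Option 6 eliminated.
Round 3: Option 1 12, Option 2 7, Option 3 4, Option 4 9. Option 3 eliminated.
Round 4: Option 1 12, Option 2 11, Option 4 9. Option 4 eliminated.
Round 5: Option 1 21, Option 2 11. Option 1 has a majority (≥17).

Option 1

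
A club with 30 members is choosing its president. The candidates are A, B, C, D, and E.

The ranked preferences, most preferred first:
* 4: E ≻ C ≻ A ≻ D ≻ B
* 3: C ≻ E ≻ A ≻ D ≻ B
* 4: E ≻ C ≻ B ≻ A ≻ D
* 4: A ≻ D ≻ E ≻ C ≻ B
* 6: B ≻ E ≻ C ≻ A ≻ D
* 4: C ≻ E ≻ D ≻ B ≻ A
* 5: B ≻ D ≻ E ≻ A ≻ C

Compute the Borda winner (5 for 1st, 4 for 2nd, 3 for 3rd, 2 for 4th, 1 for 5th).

A: 4×3 + 3×3 + 4×2 + 4×5 + 6×2 + 4×1 + 5×2 = 75
B: 4×1 + 3×1 + 4×3 + 4×1 + 6×5 + 4×2 + 5×5 = 86
C: 4×4 + 3×5 + 4×4 + 4×2 + 6×3 + 4×5 + 5×1 = 98
D: 4×2 + 3×2 + 4×1 + 4×4 + 6×1 + 4×3 + 5×4 = 72
E: 4×5 + 3×4 + 4×5 + 4×3 + 6×4 + 4×4 + 5×3 = 119

E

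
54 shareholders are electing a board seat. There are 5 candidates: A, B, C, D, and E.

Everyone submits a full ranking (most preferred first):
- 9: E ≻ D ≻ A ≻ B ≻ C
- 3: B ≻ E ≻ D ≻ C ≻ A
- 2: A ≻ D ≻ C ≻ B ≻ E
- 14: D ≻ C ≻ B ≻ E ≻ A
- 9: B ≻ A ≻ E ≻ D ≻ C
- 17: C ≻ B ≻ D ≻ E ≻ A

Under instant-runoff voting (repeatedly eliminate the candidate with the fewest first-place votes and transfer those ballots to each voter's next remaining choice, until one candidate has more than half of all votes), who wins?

D

Round 1: A 2, B 12, C 17, D 14, E 9. A eliminated.
Round 2: B 12, C 17, D 16, E 9. E eliminated.
Round 3: B 12, C 17, D 25. B eliminated.
Round 4: C 17, D 37. D has a majority (≥28).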